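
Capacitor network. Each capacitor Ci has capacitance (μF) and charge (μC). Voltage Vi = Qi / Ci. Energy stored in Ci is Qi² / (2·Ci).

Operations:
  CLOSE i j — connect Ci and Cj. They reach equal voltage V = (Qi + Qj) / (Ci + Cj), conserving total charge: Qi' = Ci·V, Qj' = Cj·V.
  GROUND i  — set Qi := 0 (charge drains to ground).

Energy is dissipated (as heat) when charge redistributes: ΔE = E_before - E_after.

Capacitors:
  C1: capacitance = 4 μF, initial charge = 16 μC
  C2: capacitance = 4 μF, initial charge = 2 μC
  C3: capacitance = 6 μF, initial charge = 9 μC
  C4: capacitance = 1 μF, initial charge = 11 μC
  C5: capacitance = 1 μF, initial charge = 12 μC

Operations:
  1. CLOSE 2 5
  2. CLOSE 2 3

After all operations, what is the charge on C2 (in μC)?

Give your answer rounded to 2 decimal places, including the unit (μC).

Answer: 8.08 μC

Derivation:
Initial: C1(4μF, Q=16μC, V=4.00V), C2(4μF, Q=2μC, V=0.50V), C3(6μF, Q=9μC, V=1.50V), C4(1μF, Q=11μC, V=11.00V), C5(1μF, Q=12μC, V=12.00V)
Op 1: CLOSE 2-5: Q_total=14.00, C_total=5.00, V=2.80; Q2=11.20, Q5=2.80; dissipated=52.900
Op 2: CLOSE 2-3: Q_total=20.20, C_total=10.00, V=2.02; Q2=8.08, Q3=12.12; dissipated=2.028
Final charges: Q1=16.00, Q2=8.08, Q3=12.12, Q4=11.00, Q5=2.80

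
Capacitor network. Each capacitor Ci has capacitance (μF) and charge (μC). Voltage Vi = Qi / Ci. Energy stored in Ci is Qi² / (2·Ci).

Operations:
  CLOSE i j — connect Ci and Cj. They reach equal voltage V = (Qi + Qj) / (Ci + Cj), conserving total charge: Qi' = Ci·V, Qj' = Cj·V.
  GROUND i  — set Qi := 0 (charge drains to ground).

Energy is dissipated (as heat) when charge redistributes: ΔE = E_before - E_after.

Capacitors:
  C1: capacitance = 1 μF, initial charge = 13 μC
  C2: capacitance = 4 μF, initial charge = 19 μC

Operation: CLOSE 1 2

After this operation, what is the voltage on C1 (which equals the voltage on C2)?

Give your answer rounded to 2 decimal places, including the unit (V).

Answer: 6.40 V

Derivation:
Initial: C1(1μF, Q=13μC, V=13.00V), C2(4μF, Q=19μC, V=4.75V)
Op 1: CLOSE 1-2: Q_total=32.00, C_total=5.00, V=6.40; Q1=6.40, Q2=25.60; dissipated=27.225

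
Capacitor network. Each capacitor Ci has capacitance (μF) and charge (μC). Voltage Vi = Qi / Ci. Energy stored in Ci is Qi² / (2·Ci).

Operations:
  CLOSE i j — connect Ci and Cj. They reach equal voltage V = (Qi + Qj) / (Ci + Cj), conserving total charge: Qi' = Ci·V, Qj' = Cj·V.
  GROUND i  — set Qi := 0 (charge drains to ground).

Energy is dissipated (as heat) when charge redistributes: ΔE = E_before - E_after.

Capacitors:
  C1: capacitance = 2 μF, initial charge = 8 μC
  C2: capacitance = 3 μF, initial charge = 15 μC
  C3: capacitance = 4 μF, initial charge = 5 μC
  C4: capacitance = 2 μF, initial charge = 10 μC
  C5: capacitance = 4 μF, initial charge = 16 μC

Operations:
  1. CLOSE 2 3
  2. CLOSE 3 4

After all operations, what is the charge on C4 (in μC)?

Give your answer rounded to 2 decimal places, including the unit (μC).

Initial: C1(2μF, Q=8μC, V=4.00V), C2(3μF, Q=15μC, V=5.00V), C3(4μF, Q=5μC, V=1.25V), C4(2μF, Q=10μC, V=5.00V), C5(4μF, Q=16μC, V=4.00V)
Op 1: CLOSE 2-3: Q_total=20.00, C_total=7.00, V=2.86; Q2=8.57, Q3=11.43; dissipated=12.054
Op 2: CLOSE 3-4: Q_total=21.43, C_total=6.00, V=3.57; Q3=14.29, Q4=7.14; dissipated=3.061
Final charges: Q1=8.00, Q2=8.57, Q3=14.29, Q4=7.14, Q5=16.00

Answer: 7.14 μC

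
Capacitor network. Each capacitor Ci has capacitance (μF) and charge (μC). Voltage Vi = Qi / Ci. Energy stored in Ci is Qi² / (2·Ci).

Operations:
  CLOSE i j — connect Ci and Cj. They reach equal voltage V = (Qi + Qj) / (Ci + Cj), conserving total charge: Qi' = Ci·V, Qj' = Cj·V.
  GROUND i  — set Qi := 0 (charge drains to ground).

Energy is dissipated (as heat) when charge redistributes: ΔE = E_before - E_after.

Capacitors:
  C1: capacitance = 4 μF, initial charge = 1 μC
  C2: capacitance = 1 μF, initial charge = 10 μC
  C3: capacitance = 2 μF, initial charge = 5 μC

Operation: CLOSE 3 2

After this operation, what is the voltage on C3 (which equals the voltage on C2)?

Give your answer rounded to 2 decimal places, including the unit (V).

Answer: 5.00 V

Derivation:
Initial: C1(4μF, Q=1μC, V=0.25V), C2(1μF, Q=10μC, V=10.00V), C3(2μF, Q=5μC, V=2.50V)
Op 1: CLOSE 3-2: Q_total=15.00, C_total=3.00, V=5.00; Q3=10.00, Q2=5.00; dissipated=18.750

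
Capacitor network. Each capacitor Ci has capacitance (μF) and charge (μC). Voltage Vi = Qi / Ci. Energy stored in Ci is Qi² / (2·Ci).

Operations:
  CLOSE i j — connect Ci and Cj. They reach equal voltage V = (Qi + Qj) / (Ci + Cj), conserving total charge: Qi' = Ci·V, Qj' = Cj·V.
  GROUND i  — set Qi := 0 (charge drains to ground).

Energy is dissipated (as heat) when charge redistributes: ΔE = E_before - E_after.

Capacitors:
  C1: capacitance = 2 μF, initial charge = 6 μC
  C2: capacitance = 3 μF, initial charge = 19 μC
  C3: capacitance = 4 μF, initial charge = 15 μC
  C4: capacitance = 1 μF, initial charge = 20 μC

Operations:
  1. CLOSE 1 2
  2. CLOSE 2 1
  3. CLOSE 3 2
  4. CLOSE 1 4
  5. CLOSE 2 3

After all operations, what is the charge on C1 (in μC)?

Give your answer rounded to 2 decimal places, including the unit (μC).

Initial: C1(2μF, Q=6μC, V=3.00V), C2(3μF, Q=19μC, V=6.33V), C3(4μF, Q=15μC, V=3.75V), C4(1μF, Q=20μC, V=20.00V)
Op 1: CLOSE 1-2: Q_total=25.00, C_total=5.00, V=5.00; Q1=10.00, Q2=15.00; dissipated=6.667
Op 2: CLOSE 2-1: Q_total=25.00, C_total=5.00, V=5.00; Q2=15.00, Q1=10.00; dissipated=0.000
Op 3: CLOSE 3-2: Q_total=30.00, C_total=7.00, V=4.29; Q3=17.14, Q2=12.86; dissipated=1.339
Op 4: CLOSE 1-4: Q_total=30.00, C_total=3.00, V=10.00; Q1=20.00, Q4=10.00; dissipated=75.000
Op 5: CLOSE 2-3: Q_total=30.00, C_total=7.00, V=4.29; Q2=12.86, Q3=17.14; dissipated=0.000
Final charges: Q1=20.00, Q2=12.86, Q3=17.14, Q4=10.00

Answer: 20.00 μC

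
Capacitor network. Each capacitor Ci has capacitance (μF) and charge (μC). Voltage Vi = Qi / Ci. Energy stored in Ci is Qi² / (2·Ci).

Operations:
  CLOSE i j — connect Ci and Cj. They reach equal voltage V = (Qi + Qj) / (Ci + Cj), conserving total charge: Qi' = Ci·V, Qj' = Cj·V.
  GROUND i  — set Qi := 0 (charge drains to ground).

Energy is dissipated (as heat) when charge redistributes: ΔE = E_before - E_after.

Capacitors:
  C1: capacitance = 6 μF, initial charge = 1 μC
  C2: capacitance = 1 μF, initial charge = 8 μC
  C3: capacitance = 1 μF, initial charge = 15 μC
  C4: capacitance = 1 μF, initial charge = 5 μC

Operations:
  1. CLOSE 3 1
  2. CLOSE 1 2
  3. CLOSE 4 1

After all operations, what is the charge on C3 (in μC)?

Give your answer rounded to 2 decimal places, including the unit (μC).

Answer: 2.29 μC

Derivation:
Initial: C1(6μF, Q=1μC, V=0.17V), C2(1μF, Q=8μC, V=8.00V), C3(1μF, Q=15μC, V=15.00V), C4(1μF, Q=5μC, V=5.00V)
Op 1: CLOSE 3-1: Q_total=16.00, C_total=7.00, V=2.29; Q3=2.29, Q1=13.71; dissipated=94.298
Op 2: CLOSE 1-2: Q_total=21.71, C_total=7.00, V=3.10; Q1=18.61, Q2=3.10; dissipated=13.994
Op 3: CLOSE 4-1: Q_total=23.61, C_total=7.00, V=3.37; Q4=3.37, Q1=20.24; dissipated=1.544
Final charges: Q1=20.24, Q2=3.10, Q3=2.29, Q4=3.37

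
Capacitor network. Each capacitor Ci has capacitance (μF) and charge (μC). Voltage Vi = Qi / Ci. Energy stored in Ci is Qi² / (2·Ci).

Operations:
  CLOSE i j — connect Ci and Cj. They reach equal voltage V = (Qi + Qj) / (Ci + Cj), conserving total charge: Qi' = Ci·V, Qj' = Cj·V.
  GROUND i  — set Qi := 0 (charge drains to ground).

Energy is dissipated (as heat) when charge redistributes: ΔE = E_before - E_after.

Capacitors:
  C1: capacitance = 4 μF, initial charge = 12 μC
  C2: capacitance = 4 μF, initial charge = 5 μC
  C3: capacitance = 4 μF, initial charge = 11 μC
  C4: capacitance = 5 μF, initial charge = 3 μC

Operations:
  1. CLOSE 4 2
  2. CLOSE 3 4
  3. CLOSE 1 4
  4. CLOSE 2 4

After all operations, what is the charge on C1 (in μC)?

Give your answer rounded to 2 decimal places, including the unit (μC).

Answer: 9.15 μC

Derivation:
Initial: C1(4μF, Q=12μC, V=3.00V), C2(4μF, Q=5μC, V=1.25V), C3(4μF, Q=11μC, V=2.75V), C4(5μF, Q=3μC, V=0.60V)
Op 1: CLOSE 4-2: Q_total=8.00, C_total=9.00, V=0.89; Q4=4.44, Q2=3.56; dissipated=0.469
Op 2: CLOSE 3-4: Q_total=15.44, C_total=9.00, V=1.72; Q3=6.86, Q4=8.58; dissipated=3.849
Op 3: CLOSE 1-4: Q_total=20.58, C_total=9.00, V=2.29; Q1=9.15, Q4=11.43; dissipated=1.832
Op 4: CLOSE 2-4: Q_total=14.99, C_total=9.00, V=1.67; Q2=6.66, Q4=8.33; dissipated=2.171
Final charges: Q1=9.15, Q2=6.66, Q3=6.86, Q4=8.33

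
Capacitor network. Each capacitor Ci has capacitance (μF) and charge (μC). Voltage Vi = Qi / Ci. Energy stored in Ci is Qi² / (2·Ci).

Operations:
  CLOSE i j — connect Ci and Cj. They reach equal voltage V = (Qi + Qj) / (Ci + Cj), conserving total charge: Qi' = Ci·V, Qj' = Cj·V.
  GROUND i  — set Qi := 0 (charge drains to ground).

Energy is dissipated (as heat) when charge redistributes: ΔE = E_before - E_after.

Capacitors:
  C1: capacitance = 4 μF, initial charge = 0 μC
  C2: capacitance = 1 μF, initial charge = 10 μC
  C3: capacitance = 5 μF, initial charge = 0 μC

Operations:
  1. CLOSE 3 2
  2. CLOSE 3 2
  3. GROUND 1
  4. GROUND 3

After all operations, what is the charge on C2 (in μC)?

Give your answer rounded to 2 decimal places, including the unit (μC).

Answer: 1.67 μC

Derivation:
Initial: C1(4μF, Q=0μC, V=0.00V), C2(1μF, Q=10μC, V=10.00V), C3(5μF, Q=0μC, V=0.00V)
Op 1: CLOSE 3-2: Q_total=10.00, C_total=6.00, V=1.67; Q3=8.33, Q2=1.67; dissipated=41.667
Op 2: CLOSE 3-2: Q_total=10.00, C_total=6.00, V=1.67; Q3=8.33, Q2=1.67; dissipated=0.000
Op 3: GROUND 1: Q1=0; energy lost=0.000
Op 4: GROUND 3: Q3=0; energy lost=6.944
Final charges: Q1=0.00, Q2=1.67, Q3=0.00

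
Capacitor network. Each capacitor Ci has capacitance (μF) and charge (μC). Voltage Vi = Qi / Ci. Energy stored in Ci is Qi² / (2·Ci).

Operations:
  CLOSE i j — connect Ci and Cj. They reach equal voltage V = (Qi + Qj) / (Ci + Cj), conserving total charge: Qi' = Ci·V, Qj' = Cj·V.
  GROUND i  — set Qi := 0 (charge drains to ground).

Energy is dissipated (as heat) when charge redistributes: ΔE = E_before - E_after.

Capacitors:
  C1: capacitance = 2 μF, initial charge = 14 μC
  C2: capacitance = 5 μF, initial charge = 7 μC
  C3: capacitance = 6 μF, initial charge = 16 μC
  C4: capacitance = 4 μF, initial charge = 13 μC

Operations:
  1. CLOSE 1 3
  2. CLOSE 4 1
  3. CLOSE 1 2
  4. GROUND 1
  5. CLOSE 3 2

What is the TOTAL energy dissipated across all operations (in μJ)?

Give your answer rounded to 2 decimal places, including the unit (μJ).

Initial: C1(2μF, Q=14μC, V=7.00V), C2(5μF, Q=7μC, V=1.40V), C3(6μF, Q=16μC, V=2.67V), C4(4μF, Q=13μC, V=3.25V)
Op 1: CLOSE 1-3: Q_total=30.00, C_total=8.00, V=3.75; Q1=7.50, Q3=22.50; dissipated=14.083
Op 2: CLOSE 4-1: Q_total=20.50, C_total=6.00, V=3.42; Q4=13.67, Q1=6.83; dissipated=0.167
Op 3: CLOSE 1-2: Q_total=13.83, C_total=7.00, V=1.98; Q1=3.95, Q2=9.88; dissipated=2.905
Op 4: GROUND 1: Q1=0; energy lost=3.905
Op 5: CLOSE 3-2: Q_total=32.38, C_total=11.00, V=2.94; Q3=17.66, Q2=14.72; dissipated=4.291
Total dissipated: 25.351 μJ

Answer: 25.35 μJ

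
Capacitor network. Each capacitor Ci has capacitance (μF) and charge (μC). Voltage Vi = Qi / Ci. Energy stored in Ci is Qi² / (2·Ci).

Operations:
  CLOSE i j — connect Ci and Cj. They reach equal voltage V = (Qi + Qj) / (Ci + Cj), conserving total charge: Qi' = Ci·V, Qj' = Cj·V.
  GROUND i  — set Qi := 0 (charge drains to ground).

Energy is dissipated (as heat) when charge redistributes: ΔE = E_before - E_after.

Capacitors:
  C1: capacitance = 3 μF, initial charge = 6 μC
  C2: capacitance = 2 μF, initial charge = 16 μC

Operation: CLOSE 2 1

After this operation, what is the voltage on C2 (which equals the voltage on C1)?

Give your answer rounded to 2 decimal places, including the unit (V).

Answer: 4.40 V

Derivation:
Initial: C1(3μF, Q=6μC, V=2.00V), C2(2μF, Q=16μC, V=8.00V)
Op 1: CLOSE 2-1: Q_total=22.00, C_total=5.00, V=4.40; Q2=8.80, Q1=13.20; dissipated=21.600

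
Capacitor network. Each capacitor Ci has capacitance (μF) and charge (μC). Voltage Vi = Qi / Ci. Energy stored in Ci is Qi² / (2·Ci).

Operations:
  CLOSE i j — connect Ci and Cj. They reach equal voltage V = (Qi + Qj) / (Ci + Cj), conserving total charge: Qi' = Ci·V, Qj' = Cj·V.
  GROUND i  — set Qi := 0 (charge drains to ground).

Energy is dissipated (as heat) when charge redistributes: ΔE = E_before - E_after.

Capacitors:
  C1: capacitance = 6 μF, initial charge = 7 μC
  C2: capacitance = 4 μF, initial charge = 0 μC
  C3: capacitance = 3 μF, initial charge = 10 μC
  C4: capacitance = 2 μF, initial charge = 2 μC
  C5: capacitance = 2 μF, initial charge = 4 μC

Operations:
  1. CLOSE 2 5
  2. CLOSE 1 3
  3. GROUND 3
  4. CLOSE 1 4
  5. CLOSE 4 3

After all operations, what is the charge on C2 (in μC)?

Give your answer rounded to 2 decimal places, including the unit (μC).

Answer: 2.67 μC

Derivation:
Initial: C1(6μF, Q=7μC, V=1.17V), C2(4μF, Q=0μC, V=0.00V), C3(3μF, Q=10μC, V=3.33V), C4(2μF, Q=2μC, V=1.00V), C5(2μF, Q=4μC, V=2.00V)
Op 1: CLOSE 2-5: Q_total=4.00, C_total=6.00, V=0.67; Q2=2.67, Q5=1.33; dissipated=2.667
Op 2: CLOSE 1-3: Q_total=17.00, C_total=9.00, V=1.89; Q1=11.33, Q3=5.67; dissipated=4.694
Op 3: GROUND 3: Q3=0; energy lost=5.352
Op 4: CLOSE 1-4: Q_total=13.33, C_total=8.00, V=1.67; Q1=10.00, Q4=3.33; dissipated=0.593
Op 5: CLOSE 4-3: Q_total=3.33, C_total=5.00, V=0.67; Q4=1.33, Q3=2.00; dissipated=1.667
Final charges: Q1=10.00, Q2=2.67, Q3=2.00, Q4=1.33, Q5=1.33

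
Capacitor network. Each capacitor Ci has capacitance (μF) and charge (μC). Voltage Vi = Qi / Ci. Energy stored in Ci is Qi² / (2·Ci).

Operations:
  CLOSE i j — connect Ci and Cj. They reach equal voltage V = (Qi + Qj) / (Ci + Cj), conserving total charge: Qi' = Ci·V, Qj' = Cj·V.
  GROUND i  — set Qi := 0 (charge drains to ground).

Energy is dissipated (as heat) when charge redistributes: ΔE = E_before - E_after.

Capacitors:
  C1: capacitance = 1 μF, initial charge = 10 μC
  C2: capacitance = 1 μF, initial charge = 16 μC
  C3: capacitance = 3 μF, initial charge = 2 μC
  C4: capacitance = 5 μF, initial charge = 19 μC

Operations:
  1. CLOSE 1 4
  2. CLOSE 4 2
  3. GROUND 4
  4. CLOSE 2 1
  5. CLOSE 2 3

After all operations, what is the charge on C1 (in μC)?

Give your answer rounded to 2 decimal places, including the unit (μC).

Initial: C1(1μF, Q=10μC, V=10.00V), C2(1μF, Q=16μC, V=16.00V), C3(3μF, Q=2μC, V=0.67V), C4(5μF, Q=19μC, V=3.80V)
Op 1: CLOSE 1-4: Q_total=29.00, C_total=6.00, V=4.83; Q1=4.83, Q4=24.17; dissipated=16.017
Op 2: CLOSE 4-2: Q_total=40.17, C_total=6.00, V=6.69; Q4=33.47, Q2=6.69; dissipated=51.956
Op 3: GROUND 4: Q4=0; energy lost=112.039
Op 4: CLOSE 2-1: Q_total=11.53, C_total=2.00, V=5.76; Q2=5.76, Q1=5.76; dissipated=0.866
Op 5: CLOSE 2-3: Q_total=7.76, C_total=4.00, V=1.94; Q2=1.94, Q3=5.82; dissipated=9.743
Final charges: Q1=5.76, Q2=1.94, Q3=5.82, Q4=0.00

Answer: 5.76 μC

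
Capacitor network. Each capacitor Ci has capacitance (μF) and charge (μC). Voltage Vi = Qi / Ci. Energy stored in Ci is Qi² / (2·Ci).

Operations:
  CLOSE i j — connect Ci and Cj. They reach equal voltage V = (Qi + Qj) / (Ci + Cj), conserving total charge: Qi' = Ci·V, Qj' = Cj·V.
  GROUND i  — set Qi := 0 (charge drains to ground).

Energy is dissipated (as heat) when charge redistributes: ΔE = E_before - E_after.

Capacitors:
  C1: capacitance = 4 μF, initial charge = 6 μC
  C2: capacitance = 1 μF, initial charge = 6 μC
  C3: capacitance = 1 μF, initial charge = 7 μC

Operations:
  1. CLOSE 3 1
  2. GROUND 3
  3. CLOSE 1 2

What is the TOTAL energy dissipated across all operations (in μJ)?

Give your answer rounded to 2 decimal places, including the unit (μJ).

Answer: 20.10 μJ

Derivation:
Initial: C1(4μF, Q=6μC, V=1.50V), C2(1μF, Q=6μC, V=6.00V), C3(1μF, Q=7μC, V=7.00V)
Op 1: CLOSE 3-1: Q_total=13.00, C_total=5.00, V=2.60; Q3=2.60, Q1=10.40; dissipated=12.100
Op 2: GROUND 3: Q3=0; energy lost=3.380
Op 3: CLOSE 1-2: Q_total=16.40, C_total=5.00, V=3.28; Q1=13.12, Q2=3.28; dissipated=4.624
Total dissipated: 20.104 μJ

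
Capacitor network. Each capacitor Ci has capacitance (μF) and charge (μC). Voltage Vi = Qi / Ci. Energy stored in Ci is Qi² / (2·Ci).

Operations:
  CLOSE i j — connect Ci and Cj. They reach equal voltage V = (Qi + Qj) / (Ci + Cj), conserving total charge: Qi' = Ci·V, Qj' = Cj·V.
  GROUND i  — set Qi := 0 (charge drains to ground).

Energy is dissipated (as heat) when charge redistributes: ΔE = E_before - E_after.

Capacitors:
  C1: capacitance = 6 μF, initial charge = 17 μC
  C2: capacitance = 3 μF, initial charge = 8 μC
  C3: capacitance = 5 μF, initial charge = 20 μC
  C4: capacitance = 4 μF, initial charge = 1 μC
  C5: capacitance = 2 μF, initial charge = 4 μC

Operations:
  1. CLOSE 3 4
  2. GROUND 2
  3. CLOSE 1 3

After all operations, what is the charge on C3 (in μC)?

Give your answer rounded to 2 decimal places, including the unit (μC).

Initial: C1(6μF, Q=17μC, V=2.83V), C2(3μF, Q=8μC, V=2.67V), C3(5μF, Q=20μC, V=4.00V), C4(4μF, Q=1μC, V=0.25V), C5(2μF, Q=4μC, V=2.00V)
Op 1: CLOSE 3-4: Q_total=21.00, C_total=9.00, V=2.33; Q3=11.67, Q4=9.33; dissipated=15.625
Op 2: GROUND 2: Q2=0; energy lost=10.667
Op 3: CLOSE 1-3: Q_total=28.67, C_total=11.00, V=2.61; Q1=15.64, Q3=13.03; dissipated=0.341
Final charges: Q1=15.64, Q2=0.00, Q3=13.03, Q4=9.33, Q5=4.00

Answer: 13.03 μC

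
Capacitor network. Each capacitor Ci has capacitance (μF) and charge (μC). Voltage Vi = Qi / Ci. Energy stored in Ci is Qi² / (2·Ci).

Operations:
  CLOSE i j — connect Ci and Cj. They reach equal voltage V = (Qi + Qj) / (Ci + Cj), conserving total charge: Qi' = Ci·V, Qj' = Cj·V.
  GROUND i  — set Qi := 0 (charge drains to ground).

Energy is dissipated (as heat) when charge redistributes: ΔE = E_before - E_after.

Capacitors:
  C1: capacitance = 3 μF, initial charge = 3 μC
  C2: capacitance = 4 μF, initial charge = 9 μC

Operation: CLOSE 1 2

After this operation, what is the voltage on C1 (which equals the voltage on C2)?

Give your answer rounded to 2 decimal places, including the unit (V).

Initial: C1(3μF, Q=3μC, V=1.00V), C2(4μF, Q=9μC, V=2.25V)
Op 1: CLOSE 1-2: Q_total=12.00, C_total=7.00, V=1.71; Q1=5.14, Q2=6.86; dissipated=1.339

Answer: 1.71 V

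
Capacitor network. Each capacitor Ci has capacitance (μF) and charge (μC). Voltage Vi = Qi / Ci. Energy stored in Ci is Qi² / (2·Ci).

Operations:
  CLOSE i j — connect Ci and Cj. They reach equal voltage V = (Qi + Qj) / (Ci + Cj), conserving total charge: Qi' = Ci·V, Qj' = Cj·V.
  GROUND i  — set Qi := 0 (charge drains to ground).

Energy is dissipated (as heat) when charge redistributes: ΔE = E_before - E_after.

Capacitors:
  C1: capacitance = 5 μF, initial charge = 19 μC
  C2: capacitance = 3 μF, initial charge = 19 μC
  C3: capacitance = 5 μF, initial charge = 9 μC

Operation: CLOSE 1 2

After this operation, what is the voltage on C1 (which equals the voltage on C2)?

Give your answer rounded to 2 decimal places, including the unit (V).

Answer: 4.75 V

Derivation:
Initial: C1(5μF, Q=19μC, V=3.80V), C2(3μF, Q=19μC, V=6.33V), C3(5μF, Q=9μC, V=1.80V)
Op 1: CLOSE 1-2: Q_total=38.00, C_total=8.00, V=4.75; Q1=23.75, Q2=14.25; dissipated=6.017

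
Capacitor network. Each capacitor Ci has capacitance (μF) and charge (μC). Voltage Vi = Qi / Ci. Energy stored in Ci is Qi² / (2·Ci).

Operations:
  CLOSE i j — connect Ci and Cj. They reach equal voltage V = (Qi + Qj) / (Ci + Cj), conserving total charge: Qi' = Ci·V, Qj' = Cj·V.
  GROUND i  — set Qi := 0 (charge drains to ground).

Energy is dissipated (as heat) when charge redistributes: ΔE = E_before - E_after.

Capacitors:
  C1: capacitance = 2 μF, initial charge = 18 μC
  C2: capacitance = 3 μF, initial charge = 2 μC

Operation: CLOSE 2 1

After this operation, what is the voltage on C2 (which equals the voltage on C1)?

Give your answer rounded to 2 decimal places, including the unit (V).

Initial: C1(2μF, Q=18μC, V=9.00V), C2(3μF, Q=2μC, V=0.67V)
Op 1: CLOSE 2-1: Q_total=20.00, C_total=5.00, V=4.00; Q2=12.00, Q1=8.00; dissipated=41.667

Answer: 4.00 V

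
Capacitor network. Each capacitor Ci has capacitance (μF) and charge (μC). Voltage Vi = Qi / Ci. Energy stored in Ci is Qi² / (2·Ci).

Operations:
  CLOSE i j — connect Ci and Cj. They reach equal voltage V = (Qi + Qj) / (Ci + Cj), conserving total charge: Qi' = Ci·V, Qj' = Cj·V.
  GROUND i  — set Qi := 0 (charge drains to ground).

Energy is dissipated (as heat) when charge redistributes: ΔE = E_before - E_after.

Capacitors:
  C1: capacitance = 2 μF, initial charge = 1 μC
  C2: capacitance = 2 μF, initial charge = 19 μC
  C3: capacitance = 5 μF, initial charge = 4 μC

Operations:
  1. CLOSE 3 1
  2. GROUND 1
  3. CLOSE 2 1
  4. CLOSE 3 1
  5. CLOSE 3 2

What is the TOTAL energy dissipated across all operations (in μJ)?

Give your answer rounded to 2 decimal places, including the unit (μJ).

Answer: 63.27 μJ

Derivation:
Initial: C1(2μF, Q=1μC, V=0.50V), C2(2μF, Q=19μC, V=9.50V), C3(5μF, Q=4μC, V=0.80V)
Op 1: CLOSE 3-1: Q_total=5.00, C_total=7.00, V=0.71; Q3=3.57, Q1=1.43; dissipated=0.064
Op 2: GROUND 1: Q1=0; energy lost=0.510
Op 3: CLOSE 2-1: Q_total=19.00, C_total=4.00, V=4.75; Q2=9.50, Q1=9.50; dissipated=45.125
Op 4: CLOSE 3-1: Q_total=13.07, C_total=7.00, V=1.87; Q3=9.34, Q1=3.73; dissipated=11.634
Op 5: CLOSE 3-2: Q_total=18.84, C_total=7.00, V=2.69; Q3=13.45, Q2=5.38; dissipated=5.935
Total dissipated: 63.269 μJ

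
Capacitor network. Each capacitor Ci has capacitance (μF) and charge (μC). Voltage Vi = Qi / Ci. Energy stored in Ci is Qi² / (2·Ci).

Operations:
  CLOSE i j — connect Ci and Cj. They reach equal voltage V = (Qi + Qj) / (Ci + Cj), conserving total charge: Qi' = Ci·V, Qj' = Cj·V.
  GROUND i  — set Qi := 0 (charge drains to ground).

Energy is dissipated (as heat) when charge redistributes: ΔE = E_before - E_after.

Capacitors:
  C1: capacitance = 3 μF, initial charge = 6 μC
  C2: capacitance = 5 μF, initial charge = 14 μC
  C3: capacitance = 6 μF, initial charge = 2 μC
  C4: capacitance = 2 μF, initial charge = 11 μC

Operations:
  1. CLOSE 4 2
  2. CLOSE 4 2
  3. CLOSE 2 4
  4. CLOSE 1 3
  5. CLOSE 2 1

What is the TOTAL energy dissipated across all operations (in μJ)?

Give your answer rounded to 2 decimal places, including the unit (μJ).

Initial: C1(3μF, Q=6μC, V=2.00V), C2(5μF, Q=14μC, V=2.80V), C3(6μF, Q=2μC, V=0.33V), C4(2μF, Q=11μC, V=5.50V)
Op 1: CLOSE 4-2: Q_total=25.00, C_total=7.00, V=3.57; Q4=7.14, Q2=17.86; dissipated=5.207
Op 2: CLOSE 4-2: Q_total=25.00, C_total=7.00, V=3.57; Q4=7.14, Q2=17.86; dissipated=0.000
Op 3: CLOSE 2-4: Q_total=25.00, C_total=7.00, V=3.57; Q2=17.86, Q4=7.14; dissipated=0.000
Op 4: CLOSE 1-3: Q_total=8.00, C_total=9.00, V=0.89; Q1=2.67, Q3=5.33; dissipated=2.778
Op 5: CLOSE 2-1: Q_total=20.52, C_total=8.00, V=2.57; Q2=12.83, Q1=7.70; dissipated=6.746
Total dissipated: 14.731 μJ

Answer: 14.73 μJ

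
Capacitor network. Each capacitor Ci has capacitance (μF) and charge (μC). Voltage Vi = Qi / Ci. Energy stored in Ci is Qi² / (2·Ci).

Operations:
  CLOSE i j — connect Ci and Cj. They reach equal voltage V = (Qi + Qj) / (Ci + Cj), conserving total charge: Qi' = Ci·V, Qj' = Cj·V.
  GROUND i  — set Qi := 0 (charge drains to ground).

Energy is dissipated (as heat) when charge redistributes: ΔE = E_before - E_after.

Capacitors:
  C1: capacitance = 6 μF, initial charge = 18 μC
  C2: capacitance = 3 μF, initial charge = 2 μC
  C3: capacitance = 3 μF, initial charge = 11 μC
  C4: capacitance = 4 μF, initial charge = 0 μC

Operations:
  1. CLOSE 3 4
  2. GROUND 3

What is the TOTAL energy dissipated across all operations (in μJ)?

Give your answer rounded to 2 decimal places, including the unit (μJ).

Answer: 15.23 μJ

Derivation:
Initial: C1(6μF, Q=18μC, V=3.00V), C2(3μF, Q=2μC, V=0.67V), C3(3μF, Q=11μC, V=3.67V), C4(4μF, Q=0μC, V=0.00V)
Op 1: CLOSE 3-4: Q_total=11.00, C_total=7.00, V=1.57; Q3=4.71, Q4=6.29; dissipated=11.524
Op 2: GROUND 3: Q3=0; energy lost=3.704
Total dissipated: 15.228 μJ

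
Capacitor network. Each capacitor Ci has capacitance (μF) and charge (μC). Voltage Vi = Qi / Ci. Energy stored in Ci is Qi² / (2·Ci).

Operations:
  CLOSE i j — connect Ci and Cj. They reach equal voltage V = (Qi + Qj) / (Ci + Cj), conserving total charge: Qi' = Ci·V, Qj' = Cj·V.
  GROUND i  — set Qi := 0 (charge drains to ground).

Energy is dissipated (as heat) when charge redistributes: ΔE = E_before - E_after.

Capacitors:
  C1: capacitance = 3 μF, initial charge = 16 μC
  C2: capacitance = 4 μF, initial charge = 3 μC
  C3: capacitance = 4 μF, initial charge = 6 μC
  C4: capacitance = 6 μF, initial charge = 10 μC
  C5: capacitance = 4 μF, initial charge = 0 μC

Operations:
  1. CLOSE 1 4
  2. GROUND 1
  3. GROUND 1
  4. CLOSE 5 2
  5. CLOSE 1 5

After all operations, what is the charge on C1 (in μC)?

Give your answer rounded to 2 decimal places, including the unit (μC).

Answer: 0.64 μC

Derivation:
Initial: C1(3μF, Q=16μC, V=5.33V), C2(4μF, Q=3μC, V=0.75V), C3(4μF, Q=6μC, V=1.50V), C4(6μF, Q=10μC, V=1.67V), C5(4μF, Q=0μC, V=0.00V)
Op 1: CLOSE 1-4: Q_total=26.00, C_total=9.00, V=2.89; Q1=8.67, Q4=17.33; dissipated=13.444
Op 2: GROUND 1: Q1=0; energy lost=12.519
Op 3: GROUND 1: Q1=0; energy lost=0.000
Op 4: CLOSE 5-2: Q_total=3.00, C_total=8.00, V=0.38; Q5=1.50, Q2=1.50; dissipated=0.562
Op 5: CLOSE 1-5: Q_total=1.50, C_total=7.00, V=0.21; Q1=0.64, Q5=0.86; dissipated=0.121
Final charges: Q1=0.64, Q2=1.50, Q3=6.00, Q4=17.33, Q5=0.86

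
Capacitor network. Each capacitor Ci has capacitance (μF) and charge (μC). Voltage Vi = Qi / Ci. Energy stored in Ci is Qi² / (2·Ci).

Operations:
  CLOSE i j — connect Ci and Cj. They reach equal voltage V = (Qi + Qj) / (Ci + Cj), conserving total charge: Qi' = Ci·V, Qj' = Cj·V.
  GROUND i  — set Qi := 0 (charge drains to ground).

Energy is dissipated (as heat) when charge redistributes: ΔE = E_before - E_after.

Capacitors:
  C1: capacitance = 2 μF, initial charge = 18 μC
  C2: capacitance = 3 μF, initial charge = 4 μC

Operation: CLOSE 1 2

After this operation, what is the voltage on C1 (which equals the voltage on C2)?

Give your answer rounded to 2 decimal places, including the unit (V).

Initial: C1(2μF, Q=18μC, V=9.00V), C2(3μF, Q=4μC, V=1.33V)
Op 1: CLOSE 1-2: Q_total=22.00, C_total=5.00, V=4.40; Q1=8.80, Q2=13.20; dissipated=35.267

Answer: 4.40 V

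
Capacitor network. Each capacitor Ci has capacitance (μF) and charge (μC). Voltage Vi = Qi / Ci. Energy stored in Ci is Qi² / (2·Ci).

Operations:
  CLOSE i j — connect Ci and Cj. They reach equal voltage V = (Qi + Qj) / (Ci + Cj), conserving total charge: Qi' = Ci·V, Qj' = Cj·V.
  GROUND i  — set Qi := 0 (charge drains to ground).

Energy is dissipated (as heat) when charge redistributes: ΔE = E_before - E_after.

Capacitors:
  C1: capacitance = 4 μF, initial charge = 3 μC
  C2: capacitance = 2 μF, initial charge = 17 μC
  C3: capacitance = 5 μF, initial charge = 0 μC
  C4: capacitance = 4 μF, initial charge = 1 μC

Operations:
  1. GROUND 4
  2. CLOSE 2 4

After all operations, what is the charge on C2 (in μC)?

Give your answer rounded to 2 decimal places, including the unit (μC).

Initial: C1(4μF, Q=3μC, V=0.75V), C2(2μF, Q=17μC, V=8.50V), C3(5μF, Q=0μC, V=0.00V), C4(4μF, Q=1μC, V=0.25V)
Op 1: GROUND 4: Q4=0; energy lost=0.125
Op 2: CLOSE 2-4: Q_total=17.00, C_total=6.00, V=2.83; Q2=5.67, Q4=11.33; dissipated=48.167
Final charges: Q1=3.00, Q2=5.67, Q3=0.00, Q4=11.33

Answer: 5.67 μC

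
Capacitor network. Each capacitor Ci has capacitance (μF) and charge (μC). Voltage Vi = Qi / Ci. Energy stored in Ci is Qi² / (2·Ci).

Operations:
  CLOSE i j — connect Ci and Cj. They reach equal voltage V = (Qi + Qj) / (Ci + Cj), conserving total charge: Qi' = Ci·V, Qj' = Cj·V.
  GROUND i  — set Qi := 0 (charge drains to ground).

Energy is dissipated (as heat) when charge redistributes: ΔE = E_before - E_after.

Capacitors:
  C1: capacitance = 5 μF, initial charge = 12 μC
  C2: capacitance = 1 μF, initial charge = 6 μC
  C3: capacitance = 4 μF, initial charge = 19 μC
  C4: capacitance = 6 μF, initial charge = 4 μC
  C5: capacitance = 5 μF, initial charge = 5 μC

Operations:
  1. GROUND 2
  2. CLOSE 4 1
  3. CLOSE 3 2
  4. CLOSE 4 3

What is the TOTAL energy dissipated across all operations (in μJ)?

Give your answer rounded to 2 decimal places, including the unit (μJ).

Initial: C1(5μF, Q=12μC, V=2.40V), C2(1μF, Q=6μC, V=6.00V), C3(4μF, Q=19μC, V=4.75V), C4(6μF, Q=4μC, V=0.67V), C5(5μF, Q=5μC, V=1.00V)
Op 1: GROUND 2: Q2=0; energy lost=18.000
Op 2: CLOSE 4-1: Q_total=16.00, C_total=11.00, V=1.45; Q4=8.73, Q1=7.27; dissipated=4.097
Op 3: CLOSE 3-2: Q_total=19.00, C_total=5.00, V=3.80; Q3=15.20, Q2=3.80; dissipated=9.025
Op 4: CLOSE 4-3: Q_total=23.93, C_total=10.00, V=2.39; Q4=14.36, Q3=9.57; dissipated=6.601
Total dissipated: 37.723 μJ

Answer: 37.72 μJ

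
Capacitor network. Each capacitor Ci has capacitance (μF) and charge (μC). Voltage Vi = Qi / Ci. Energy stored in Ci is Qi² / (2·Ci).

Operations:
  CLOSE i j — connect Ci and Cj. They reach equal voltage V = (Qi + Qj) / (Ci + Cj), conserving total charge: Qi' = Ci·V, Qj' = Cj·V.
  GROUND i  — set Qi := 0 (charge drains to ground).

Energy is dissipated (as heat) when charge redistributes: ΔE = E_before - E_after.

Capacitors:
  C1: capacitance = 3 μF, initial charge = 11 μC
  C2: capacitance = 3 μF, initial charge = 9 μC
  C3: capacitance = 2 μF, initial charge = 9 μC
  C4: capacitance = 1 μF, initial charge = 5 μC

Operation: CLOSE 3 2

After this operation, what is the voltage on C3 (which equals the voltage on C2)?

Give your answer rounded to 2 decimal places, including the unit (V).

Answer: 3.60 V

Derivation:
Initial: C1(3μF, Q=11μC, V=3.67V), C2(3μF, Q=9μC, V=3.00V), C3(2μF, Q=9μC, V=4.50V), C4(1μF, Q=5μC, V=5.00V)
Op 1: CLOSE 3-2: Q_total=18.00, C_total=5.00, V=3.60; Q3=7.20, Q2=10.80; dissipated=1.350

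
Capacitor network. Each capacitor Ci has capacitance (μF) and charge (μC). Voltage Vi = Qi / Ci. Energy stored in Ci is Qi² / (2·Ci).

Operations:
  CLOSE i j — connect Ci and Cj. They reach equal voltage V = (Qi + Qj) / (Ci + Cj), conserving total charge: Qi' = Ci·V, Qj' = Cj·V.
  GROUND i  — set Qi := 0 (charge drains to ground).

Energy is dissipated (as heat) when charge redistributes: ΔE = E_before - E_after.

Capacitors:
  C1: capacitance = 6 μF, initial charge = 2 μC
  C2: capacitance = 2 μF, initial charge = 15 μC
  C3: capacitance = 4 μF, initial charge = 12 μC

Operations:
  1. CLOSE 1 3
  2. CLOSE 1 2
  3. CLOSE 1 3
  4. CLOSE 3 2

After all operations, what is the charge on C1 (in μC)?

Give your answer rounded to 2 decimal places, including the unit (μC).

Answer: 13.89 μC

Derivation:
Initial: C1(6μF, Q=2μC, V=0.33V), C2(2μF, Q=15μC, V=7.50V), C3(4μF, Q=12μC, V=3.00V)
Op 1: CLOSE 1-3: Q_total=14.00, C_total=10.00, V=1.40; Q1=8.40, Q3=5.60; dissipated=8.533
Op 2: CLOSE 1-2: Q_total=23.40, C_total=8.00, V=2.92; Q1=17.55, Q2=5.85; dissipated=27.907
Op 3: CLOSE 1-3: Q_total=23.15, C_total=10.00, V=2.31; Q1=13.89, Q3=9.26; dissipated=2.791
Op 4: CLOSE 3-2: Q_total=15.11, C_total=6.00, V=2.52; Q3=10.07, Q2=5.04; dissipated=0.248
Final charges: Q1=13.89, Q2=5.04, Q3=10.07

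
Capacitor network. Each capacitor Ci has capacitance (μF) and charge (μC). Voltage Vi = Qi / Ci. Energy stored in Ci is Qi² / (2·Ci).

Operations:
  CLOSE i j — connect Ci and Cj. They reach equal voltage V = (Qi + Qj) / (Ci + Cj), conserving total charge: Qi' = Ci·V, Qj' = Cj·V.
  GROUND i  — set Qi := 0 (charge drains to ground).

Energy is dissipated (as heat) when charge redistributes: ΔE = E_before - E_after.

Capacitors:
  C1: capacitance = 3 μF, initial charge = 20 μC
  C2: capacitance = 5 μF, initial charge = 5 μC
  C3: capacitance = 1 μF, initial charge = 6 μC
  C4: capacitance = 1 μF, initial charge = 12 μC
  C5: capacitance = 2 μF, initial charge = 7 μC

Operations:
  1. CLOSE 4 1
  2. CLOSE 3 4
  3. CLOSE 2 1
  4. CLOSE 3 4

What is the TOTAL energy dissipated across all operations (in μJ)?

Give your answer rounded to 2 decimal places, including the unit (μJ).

Answer: 57.60 μJ

Derivation:
Initial: C1(3μF, Q=20μC, V=6.67V), C2(5μF, Q=5μC, V=1.00V), C3(1μF, Q=6μC, V=6.00V), C4(1μF, Q=12μC, V=12.00V), C5(2μF, Q=7μC, V=3.50V)
Op 1: CLOSE 4-1: Q_total=32.00, C_total=4.00, V=8.00; Q4=8.00, Q1=24.00; dissipated=10.667
Op 2: CLOSE 3-4: Q_total=14.00, C_total=2.00, V=7.00; Q3=7.00, Q4=7.00; dissipated=1.000
Op 3: CLOSE 2-1: Q_total=29.00, C_total=8.00, V=3.62; Q2=18.12, Q1=10.88; dissipated=45.938
Op 4: CLOSE 3-4: Q_total=14.00, C_total=2.00, V=7.00; Q3=7.00, Q4=7.00; dissipated=0.000
Total dissipated: 57.604 μJ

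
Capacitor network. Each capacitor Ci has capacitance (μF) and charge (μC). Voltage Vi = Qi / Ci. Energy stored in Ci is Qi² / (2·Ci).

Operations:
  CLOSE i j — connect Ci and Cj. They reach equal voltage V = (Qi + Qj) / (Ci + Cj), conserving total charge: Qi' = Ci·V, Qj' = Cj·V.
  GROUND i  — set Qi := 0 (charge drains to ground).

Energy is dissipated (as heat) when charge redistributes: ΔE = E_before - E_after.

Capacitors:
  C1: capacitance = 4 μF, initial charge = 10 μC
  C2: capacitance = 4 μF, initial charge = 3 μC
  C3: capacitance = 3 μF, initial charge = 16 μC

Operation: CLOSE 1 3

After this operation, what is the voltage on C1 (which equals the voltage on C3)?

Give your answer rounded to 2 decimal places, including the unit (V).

Initial: C1(4μF, Q=10μC, V=2.50V), C2(4μF, Q=3μC, V=0.75V), C3(3μF, Q=16μC, V=5.33V)
Op 1: CLOSE 1-3: Q_total=26.00, C_total=7.00, V=3.71; Q1=14.86, Q3=11.14; dissipated=6.881

Answer: 3.71 V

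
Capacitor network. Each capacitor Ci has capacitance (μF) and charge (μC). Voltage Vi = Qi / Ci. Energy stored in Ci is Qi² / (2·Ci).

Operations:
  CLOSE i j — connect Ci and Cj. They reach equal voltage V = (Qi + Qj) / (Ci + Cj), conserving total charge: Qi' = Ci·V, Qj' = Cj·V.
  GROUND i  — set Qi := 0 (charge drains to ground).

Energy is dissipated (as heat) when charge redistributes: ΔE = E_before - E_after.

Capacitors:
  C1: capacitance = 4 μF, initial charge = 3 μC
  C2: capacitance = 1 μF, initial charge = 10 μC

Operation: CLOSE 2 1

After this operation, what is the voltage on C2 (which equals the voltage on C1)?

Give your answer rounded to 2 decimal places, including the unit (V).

Initial: C1(4μF, Q=3μC, V=0.75V), C2(1μF, Q=10μC, V=10.00V)
Op 1: CLOSE 2-1: Q_total=13.00, C_total=5.00, V=2.60; Q2=2.60, Q1=10.40; dissipated=34.225

Answer: 2.60 V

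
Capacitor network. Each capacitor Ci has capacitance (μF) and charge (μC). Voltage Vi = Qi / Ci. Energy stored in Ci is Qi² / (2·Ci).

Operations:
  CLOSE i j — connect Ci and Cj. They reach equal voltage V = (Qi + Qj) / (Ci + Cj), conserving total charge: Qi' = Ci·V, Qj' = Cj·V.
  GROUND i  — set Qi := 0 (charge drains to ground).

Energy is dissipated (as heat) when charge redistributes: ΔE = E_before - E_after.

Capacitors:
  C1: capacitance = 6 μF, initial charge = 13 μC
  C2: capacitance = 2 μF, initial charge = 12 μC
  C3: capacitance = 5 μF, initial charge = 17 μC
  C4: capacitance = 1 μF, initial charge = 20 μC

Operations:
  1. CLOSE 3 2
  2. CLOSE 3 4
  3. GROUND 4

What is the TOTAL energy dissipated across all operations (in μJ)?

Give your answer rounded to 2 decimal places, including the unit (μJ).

Initial: C1(6μF, Q=13μC, V=2.17V), C2(2μF, Q=12μC, V=6.00V), C3(5μF, Q=17μC, V=3.40V), C4(1μF, Q=20μC, V=20.00V)
Op 1: CLOSE 3-2: Q_total=29.00, C_total=7.00, V=4.14; Q3=20.71, Q2=8.29; dissipated=4.829
Op 2: CLOSE 3-4: Q_total=40.71, C_total=6.00, V=6.79; Q3=33.93, Q4=6.79; dissipated=104.770
Op 3: GROUND 4: Q4=0; energy lost=23.023
Total dissipated: 132.622 μJ

Answer: 132.62 μJ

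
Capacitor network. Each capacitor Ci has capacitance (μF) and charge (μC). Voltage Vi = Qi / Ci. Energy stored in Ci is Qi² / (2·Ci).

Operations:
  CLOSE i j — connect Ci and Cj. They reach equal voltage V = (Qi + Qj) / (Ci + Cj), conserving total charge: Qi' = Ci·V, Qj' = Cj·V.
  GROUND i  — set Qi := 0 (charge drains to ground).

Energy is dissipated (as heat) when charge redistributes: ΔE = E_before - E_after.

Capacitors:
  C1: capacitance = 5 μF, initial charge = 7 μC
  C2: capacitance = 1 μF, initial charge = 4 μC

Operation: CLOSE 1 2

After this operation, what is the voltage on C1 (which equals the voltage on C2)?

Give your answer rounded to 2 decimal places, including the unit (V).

Answer: 1.83 V

Derivation:
Initial: C1(5μF, Q=7μC, V=1.40V), C2(1μF, Q=4μC, V=4.00V)
Op 1: CLOSE 1-2: Q_total=11.00, C_total=6.00, V=1.83; Q1=9.17, Q2=1.83; dissipated=2.817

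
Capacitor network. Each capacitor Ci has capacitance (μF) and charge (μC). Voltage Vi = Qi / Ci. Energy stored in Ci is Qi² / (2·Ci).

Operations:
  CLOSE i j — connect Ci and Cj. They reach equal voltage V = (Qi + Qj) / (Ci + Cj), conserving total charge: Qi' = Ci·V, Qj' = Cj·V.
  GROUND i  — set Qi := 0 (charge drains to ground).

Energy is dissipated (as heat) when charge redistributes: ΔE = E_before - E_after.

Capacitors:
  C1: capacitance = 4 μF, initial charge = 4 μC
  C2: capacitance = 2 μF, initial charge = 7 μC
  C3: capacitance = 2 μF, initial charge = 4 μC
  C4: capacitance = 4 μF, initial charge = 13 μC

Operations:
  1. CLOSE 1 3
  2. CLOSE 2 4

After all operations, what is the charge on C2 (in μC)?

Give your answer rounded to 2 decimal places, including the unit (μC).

Initial: C1(4μF, Q=4μC, V=1.00V), C2(2μF, Q=7μC, V=3.50V), C3(2μF, Q=4μC, V=2.00V), C4(4μF, Q=13μC, V=3.25V)
Op 1: CLOSE 1-3: Q_total=8.00, C_total=6.00, V=1.33; Q1=5.33, Q3=2.67; dissipated=0.667
Op 2: CLOSE 2-4: Q_total=20.00, C_total=6.00, V=3.33; Q2=6.67, Q4=13.33; dissipated=0.042
Final charges: Q1=5.33, Q2=6.67, Q3=2.67, Q4=13.33

Answer: 6.67 μC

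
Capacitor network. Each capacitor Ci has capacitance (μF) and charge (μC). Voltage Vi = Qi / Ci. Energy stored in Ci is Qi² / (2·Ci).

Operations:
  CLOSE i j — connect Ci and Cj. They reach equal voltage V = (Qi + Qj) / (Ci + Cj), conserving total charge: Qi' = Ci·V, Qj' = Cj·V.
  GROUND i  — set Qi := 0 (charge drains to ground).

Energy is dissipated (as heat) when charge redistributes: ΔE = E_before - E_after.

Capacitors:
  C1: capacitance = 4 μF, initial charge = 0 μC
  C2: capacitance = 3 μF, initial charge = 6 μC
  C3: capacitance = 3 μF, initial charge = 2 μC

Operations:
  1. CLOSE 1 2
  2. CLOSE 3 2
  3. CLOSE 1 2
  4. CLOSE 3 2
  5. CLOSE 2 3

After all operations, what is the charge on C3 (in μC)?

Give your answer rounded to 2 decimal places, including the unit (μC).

Answer: 2.37 μC

Derivation:
Initial: C1(4μF, Q=0μC, V=0.00V), C2(3μF, Q=6μC, V=2.00V), C3(3μF, Q=2μC, V=0.67V)
Op 1: CLOSE 1-2: Q_total=6.00, C_total=7.00, V=0.86; Q1=3.43, Q2=2.57; dissipated=3.429
Op 2: CLOSE 3-2: Q_total=4.57, C_total=6.00, V=0.76; Q3=2.29, Q2=2.29; dissipated=0.027
Op 3: CLOSE 1-2: Q_total=5.71, C_total=7.00, V=0.82; Q1=3.27, Q2=2.45; dissipated=0.008
Op 4: CLOSE 3-2: Q_total=4.73, C_total=6.00, V=0.79; Q3=2.37, Q2=2.37; dissipated=0.002
Op 5: CLOSE 2-3: Q_total=4.73, C_total=6.00, V=0.79; Q2=2.37, Q3=2.37; dissipated=0.000
Final charges: Q1=3.27, Q2=2.37, Q3=2.37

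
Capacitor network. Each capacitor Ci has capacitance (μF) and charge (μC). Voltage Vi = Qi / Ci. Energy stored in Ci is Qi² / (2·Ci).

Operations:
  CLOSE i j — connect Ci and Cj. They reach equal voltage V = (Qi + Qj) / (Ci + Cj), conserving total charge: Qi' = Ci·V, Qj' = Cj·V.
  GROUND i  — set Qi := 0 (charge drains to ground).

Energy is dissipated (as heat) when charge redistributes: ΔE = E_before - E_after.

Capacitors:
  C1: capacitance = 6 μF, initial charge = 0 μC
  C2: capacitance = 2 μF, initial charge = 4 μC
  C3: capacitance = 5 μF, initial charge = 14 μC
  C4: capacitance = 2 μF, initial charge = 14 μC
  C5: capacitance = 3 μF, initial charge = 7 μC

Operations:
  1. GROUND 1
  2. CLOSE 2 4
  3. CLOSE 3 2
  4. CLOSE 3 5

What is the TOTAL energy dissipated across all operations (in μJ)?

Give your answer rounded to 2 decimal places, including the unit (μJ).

Answer: 15.41 μJ

Derivation:
Initial: C1(6μF, Q=0μC, V=0.00V), C2(2μF, Q=4μC, V=2.00V), C3(5μF, Q=14μC, V=2.80V), C4(2μF, Q=14μC, V=7.00V), C5(3μF, Q=7μC, V=2.33V)
Op 1: GROUND 1: Q1=0; energy lost=0.000
Op 2: CLOSE 2-4: Q_total=18.00, C_total=4.00, V=4.50; Q2=9.00, Q4=9.00; dissipated=12.500
Op 3: CLOSE 3-2: Q_total=23.00, C_total=7.00, V=3.29; Q3=16.43, Q2=6.57; dissipated=2.064
Op 4: CLOSE 3-5: Q_total=23.43, C_total=8.00, V=2.93; Q3=14.64, Q5=8.79; dissipated=0.850
Total dissipated: 15.415 μJ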